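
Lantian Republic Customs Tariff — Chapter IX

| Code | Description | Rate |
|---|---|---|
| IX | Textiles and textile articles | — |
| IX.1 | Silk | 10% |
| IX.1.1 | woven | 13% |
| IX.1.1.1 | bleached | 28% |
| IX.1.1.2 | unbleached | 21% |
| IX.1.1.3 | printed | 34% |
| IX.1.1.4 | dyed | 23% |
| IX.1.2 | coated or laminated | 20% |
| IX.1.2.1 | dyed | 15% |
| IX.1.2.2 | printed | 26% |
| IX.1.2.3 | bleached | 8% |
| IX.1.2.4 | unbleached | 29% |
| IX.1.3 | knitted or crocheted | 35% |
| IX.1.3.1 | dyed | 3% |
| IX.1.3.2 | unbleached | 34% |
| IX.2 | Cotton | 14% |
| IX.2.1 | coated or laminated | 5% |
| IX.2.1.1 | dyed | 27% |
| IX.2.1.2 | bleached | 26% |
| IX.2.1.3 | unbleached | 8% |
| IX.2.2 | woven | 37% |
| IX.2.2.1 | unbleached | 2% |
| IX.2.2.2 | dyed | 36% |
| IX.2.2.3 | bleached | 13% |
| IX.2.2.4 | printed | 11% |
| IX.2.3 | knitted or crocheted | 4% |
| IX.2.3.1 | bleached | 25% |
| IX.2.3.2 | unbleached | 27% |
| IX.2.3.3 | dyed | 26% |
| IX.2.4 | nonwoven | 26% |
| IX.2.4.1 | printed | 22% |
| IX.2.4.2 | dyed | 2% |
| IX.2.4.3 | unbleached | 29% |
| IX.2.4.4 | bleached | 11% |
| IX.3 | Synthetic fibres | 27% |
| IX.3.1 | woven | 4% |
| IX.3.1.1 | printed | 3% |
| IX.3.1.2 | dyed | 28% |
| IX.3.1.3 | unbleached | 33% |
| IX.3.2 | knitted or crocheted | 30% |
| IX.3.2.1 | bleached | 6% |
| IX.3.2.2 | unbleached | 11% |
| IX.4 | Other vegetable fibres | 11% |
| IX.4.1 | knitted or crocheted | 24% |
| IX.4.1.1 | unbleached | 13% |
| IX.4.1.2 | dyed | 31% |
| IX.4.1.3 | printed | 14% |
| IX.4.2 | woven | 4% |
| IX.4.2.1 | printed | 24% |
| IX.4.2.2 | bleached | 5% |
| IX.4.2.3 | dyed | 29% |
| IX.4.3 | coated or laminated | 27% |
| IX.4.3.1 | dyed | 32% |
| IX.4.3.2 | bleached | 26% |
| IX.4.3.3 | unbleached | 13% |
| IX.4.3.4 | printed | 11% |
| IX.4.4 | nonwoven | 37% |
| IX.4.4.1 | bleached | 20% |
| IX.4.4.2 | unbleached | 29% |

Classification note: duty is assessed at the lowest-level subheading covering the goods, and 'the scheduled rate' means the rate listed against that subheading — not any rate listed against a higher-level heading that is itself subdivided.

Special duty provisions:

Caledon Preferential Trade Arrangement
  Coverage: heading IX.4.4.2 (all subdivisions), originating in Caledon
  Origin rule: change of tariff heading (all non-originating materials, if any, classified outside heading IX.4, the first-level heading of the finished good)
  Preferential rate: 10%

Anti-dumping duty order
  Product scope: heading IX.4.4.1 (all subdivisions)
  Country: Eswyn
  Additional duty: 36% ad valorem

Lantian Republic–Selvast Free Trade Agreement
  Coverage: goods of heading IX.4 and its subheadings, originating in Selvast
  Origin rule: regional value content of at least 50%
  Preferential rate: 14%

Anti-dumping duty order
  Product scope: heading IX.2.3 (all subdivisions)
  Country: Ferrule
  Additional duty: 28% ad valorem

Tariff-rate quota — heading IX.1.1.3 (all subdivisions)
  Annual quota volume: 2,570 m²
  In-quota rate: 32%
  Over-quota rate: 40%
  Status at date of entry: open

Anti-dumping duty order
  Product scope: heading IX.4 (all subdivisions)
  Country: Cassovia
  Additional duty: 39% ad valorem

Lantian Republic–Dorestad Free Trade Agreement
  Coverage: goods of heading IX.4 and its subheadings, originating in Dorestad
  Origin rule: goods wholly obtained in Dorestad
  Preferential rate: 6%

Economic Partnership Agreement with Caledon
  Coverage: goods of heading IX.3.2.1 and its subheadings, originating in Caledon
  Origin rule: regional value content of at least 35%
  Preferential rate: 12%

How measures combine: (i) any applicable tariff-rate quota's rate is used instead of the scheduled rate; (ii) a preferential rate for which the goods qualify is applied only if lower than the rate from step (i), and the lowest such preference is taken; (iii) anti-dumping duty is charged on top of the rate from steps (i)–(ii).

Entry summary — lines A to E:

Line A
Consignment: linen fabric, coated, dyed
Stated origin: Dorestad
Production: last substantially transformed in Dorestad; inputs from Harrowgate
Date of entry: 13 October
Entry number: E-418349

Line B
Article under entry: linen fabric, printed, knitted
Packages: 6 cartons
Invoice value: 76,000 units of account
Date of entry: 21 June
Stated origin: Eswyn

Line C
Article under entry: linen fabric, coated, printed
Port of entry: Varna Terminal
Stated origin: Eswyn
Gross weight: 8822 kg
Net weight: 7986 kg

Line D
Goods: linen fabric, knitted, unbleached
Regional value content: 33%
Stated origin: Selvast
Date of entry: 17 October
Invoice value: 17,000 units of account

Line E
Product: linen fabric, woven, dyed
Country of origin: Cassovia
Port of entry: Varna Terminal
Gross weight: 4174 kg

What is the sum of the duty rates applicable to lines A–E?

Line A: linen → IX.4; coated → IX.4.3; dyed → IX.4.3.1. Scheduled 32%. Dorestad agreement on IX.4: not wholly obtained. → 32%.
Line B: linen → IX.4; knitted → IX.4.1; printed → IX.4.1.3. Scheduled 14%. No special measure applies. → 14%.
Line C: linen → IX.4; coated → IX.4.3; printed → IX.4.3.4. Scheduled 11%. No special measure applies. → 11%.
Line D: linen → IX.4; knitted → IX.4.1; unbleached → IX.4.1.1. Scheduled 13%. Selvast agreement on IX.4: RVC < 50%. → 13%.
Line E: linen → IX.4; woven → IX.4.2; dyed → IX.4.2.3. Scheduled 29%. anti-dumping (Cassovia, IX.4): +39%; total 29% + 39% = 68%. → 68%.
Sum: 32% + 14% + 11% + 13% + 68% = 138%.

138%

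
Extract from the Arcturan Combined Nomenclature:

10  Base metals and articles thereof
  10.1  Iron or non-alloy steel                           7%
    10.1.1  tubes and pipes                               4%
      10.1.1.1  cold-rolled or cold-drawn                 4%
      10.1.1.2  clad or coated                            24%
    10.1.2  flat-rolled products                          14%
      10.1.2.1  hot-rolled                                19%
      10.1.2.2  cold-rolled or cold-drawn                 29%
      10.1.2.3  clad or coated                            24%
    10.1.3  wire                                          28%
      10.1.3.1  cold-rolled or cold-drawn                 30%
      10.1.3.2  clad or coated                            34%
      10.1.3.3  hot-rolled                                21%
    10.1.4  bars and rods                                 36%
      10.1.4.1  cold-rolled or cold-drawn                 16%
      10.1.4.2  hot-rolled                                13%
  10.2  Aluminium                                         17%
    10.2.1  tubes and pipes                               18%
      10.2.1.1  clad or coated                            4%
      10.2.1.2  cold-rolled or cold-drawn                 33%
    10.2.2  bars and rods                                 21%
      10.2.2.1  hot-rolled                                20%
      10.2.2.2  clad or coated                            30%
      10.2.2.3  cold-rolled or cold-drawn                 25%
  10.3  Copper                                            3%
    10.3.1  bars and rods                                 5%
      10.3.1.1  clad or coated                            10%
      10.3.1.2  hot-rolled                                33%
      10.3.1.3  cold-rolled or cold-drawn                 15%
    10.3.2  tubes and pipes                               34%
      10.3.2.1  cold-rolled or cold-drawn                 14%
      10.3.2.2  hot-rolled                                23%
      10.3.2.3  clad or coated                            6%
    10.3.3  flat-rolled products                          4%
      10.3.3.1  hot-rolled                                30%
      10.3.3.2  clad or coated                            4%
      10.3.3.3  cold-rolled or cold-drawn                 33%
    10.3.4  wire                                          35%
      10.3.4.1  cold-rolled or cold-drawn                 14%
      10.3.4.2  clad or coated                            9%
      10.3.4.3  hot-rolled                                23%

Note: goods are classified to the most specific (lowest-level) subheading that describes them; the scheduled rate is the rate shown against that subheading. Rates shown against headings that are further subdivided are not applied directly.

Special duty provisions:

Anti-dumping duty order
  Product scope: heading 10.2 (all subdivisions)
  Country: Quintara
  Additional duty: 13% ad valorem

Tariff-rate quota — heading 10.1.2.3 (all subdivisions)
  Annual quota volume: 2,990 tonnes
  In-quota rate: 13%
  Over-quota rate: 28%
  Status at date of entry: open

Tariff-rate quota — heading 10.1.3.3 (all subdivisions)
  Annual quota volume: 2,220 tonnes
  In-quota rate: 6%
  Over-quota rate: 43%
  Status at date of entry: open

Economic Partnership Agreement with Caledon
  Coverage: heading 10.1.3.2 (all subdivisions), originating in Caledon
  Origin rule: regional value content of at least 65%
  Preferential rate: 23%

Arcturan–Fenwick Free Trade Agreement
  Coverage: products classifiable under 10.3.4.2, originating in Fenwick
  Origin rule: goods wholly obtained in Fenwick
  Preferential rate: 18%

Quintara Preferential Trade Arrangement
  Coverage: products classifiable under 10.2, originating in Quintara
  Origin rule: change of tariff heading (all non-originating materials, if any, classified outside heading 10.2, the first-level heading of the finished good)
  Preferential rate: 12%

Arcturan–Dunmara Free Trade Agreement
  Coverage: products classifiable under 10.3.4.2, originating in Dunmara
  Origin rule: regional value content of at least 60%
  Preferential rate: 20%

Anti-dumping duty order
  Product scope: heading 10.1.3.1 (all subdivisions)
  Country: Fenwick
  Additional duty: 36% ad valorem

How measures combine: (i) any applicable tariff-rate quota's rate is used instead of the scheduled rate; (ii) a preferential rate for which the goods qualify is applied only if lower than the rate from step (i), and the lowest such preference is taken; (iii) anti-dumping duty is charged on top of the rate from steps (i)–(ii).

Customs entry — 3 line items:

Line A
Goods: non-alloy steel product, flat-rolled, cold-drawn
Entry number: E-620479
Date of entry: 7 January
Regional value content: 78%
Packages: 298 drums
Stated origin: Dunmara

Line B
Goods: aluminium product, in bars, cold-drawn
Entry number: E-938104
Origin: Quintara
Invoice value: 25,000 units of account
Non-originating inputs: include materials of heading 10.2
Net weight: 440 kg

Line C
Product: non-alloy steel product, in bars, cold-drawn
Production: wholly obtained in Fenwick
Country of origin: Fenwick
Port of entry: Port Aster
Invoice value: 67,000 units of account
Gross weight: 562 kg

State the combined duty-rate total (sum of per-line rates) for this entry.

Line A: non-alloy steel → 10.1; flat-rolled → 10.1.2; cold-drawn → 10.1.2.2. Scheduled 29%. Dunmara agreement on 10.3.4.2: 10.1.2.2 not covered. → 29%.
Line B: aluminium → 10.2; in bars → 10.2.2; cold-drawn → 10.2.2.3. Scheduled 25%. Quintara agreement on 10.2: CTH not met; anti-dumping (Quintara, 10.2): +13%; total 25% + 13% = 38%. → 38%.
Line C: non-alloy steel → 10.1; in bars → 10.1.4; cold-drawn → 10.1.4.1. Scheduled 16%. Fenwick agreement on 10.3.4.2: 10.1.4.1 not covered. → 16%.
Sum: 29% + 38% + 16% = 83%.

83%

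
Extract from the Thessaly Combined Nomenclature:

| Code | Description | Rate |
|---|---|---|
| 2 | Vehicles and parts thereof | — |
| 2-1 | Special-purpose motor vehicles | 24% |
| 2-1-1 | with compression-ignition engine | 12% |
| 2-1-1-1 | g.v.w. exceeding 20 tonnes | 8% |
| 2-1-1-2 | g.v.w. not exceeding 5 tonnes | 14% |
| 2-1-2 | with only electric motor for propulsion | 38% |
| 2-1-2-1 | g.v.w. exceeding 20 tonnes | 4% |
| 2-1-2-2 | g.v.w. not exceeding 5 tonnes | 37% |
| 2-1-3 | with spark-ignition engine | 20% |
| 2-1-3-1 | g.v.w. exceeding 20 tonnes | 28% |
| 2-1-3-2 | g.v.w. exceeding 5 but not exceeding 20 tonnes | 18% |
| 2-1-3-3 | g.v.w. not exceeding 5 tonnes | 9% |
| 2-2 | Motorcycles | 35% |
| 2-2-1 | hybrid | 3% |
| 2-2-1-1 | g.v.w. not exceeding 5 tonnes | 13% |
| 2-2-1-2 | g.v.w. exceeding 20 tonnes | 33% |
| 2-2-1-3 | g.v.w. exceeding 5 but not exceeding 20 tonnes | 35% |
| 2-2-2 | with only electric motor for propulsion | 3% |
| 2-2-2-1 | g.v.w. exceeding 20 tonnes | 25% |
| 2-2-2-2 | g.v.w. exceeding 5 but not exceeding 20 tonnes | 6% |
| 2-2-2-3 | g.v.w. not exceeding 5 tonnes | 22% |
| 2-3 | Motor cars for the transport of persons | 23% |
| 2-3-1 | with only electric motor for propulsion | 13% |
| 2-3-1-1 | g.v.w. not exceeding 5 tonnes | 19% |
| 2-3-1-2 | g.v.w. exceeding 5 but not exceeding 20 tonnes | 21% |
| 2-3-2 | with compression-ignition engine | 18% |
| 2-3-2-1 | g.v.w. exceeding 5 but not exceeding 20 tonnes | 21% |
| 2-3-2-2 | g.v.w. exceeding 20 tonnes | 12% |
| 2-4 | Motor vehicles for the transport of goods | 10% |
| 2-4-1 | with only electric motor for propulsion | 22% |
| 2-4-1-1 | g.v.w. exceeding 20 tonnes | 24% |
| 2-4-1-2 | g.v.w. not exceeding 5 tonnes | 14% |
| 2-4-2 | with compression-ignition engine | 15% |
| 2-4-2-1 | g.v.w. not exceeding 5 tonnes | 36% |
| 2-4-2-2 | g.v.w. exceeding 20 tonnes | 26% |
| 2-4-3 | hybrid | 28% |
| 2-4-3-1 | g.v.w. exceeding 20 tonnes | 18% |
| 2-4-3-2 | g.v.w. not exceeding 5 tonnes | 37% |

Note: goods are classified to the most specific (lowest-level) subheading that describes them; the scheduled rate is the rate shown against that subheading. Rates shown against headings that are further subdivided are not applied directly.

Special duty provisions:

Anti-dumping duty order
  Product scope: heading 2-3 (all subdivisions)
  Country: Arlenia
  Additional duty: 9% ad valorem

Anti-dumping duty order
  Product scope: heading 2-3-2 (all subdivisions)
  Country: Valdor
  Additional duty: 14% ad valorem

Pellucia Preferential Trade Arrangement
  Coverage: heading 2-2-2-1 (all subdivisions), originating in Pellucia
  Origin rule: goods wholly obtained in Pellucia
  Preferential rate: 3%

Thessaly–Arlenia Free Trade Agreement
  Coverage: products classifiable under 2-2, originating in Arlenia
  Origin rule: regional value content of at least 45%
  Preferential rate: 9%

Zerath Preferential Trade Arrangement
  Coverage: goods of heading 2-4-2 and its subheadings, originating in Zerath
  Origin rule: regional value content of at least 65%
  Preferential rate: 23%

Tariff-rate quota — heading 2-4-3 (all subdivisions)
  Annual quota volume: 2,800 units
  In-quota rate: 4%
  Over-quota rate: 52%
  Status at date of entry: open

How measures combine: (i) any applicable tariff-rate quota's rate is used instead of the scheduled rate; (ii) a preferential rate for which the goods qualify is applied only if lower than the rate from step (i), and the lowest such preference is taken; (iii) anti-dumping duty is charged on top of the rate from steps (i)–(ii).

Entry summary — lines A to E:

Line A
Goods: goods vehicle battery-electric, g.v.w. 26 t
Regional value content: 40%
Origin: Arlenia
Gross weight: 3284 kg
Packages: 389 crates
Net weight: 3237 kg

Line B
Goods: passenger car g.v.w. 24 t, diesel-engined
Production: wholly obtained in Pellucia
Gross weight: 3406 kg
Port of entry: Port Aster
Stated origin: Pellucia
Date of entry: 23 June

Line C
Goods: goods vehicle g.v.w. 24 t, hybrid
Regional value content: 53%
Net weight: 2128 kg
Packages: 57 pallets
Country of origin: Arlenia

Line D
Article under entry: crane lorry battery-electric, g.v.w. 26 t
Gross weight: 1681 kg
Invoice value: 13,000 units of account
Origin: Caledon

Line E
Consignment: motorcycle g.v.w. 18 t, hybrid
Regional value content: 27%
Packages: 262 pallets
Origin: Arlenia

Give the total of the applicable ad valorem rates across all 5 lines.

79%

Line A: goods vehicle → 2-4; battery-electric → 2-4-1; g.v.w. 26 t → 2-4-1-1. Scheduled 24%. Arlenia agreement on 2-2: 2-4-1-1 not covered. → 24%.
Line B: passenger car → 2-3; diesel-engined → 2-3-2; g.v.w. 24 t → 2-3-2-2. Scheduled 12%. Pellucia agreement on 2-2-2-1: 2-3-2-2 not covered. → 12%.
Line C: goods vehicle → 2-4; hybrid → 2-4-3; g.v.w. 24 t → 2-4-3-1. Scheduled 18%. quota on 2-4-3 open → in-quota 4%; Arlenia agreement on 2-2: 2-4-3-1 not covered. → 4%.
Line D: crane lorry → 2-1; battery-electric → 2-1-2; g.v.w. 26 t → 2-1-2-1. Scheduled 4%. No special measure applies. → 4%.
Line E: motorcycle → 2-2; hybrid → 2-2-1; g.v.w. 18 t → 2-2-1-3. Scheduled 35%. Arlenia agreement on 2-2: RVC < 45%. → 35%.
Sum: 24% + 12% + 4% + 4% + 35% = 79%.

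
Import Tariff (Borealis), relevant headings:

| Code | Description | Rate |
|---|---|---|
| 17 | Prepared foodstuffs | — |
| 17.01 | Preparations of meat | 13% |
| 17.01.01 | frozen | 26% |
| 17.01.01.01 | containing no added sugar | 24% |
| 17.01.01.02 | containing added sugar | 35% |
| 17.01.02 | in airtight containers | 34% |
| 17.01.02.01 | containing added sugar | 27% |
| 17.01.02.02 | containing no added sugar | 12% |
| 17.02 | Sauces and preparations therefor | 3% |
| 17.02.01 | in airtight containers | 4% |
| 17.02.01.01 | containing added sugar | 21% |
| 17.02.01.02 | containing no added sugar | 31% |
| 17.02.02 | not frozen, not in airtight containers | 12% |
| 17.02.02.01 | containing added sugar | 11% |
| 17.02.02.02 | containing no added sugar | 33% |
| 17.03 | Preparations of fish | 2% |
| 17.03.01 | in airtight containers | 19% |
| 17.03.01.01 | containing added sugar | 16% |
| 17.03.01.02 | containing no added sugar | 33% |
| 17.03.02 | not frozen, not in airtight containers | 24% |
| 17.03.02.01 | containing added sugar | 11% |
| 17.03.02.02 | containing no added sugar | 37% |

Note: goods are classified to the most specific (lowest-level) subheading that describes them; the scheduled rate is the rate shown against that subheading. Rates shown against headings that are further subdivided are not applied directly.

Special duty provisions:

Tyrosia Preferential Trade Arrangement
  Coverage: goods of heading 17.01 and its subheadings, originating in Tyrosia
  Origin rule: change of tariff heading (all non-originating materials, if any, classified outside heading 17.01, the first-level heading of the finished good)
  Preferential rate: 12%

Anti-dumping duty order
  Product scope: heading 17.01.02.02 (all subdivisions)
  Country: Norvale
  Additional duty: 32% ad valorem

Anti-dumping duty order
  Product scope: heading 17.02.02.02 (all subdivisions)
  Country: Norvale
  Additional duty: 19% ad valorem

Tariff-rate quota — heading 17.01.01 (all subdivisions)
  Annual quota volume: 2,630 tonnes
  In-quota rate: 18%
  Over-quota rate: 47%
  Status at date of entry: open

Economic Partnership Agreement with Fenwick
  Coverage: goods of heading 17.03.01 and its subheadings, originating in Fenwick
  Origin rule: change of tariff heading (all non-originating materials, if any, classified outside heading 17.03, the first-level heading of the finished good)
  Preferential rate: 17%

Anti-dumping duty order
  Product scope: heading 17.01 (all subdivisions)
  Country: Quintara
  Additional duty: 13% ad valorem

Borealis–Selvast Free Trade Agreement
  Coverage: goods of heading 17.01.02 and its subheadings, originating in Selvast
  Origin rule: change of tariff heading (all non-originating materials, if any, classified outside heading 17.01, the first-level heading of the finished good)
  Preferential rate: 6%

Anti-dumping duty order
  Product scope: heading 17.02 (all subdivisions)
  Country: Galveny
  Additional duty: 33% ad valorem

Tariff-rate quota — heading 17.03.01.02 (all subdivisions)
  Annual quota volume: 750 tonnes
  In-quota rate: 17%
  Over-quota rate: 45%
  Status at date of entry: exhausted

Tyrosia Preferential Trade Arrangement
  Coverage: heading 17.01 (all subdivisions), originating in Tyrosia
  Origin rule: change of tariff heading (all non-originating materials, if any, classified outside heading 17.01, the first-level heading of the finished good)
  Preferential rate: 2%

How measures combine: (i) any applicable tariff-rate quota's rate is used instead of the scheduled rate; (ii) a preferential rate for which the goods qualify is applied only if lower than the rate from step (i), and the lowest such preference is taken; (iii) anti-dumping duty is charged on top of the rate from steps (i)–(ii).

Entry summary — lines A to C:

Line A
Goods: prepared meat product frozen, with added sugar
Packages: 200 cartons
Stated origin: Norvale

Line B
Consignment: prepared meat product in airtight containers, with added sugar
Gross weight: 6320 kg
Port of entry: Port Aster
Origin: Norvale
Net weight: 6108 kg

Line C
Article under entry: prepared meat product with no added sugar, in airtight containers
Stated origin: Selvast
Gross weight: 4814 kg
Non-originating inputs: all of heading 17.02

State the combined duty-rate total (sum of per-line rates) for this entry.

Line A: prepared meat product → 17.01; frozen → 17.01.01; with added sugar → 17.01.01.02. Scheduled 35%. quota on 17.01.01 open → in-quota 18%. → 18%.
Line B: prepared meat product → 17.01; in airtight containers → 17.01.02; with added sugar → 17.01.02.01. Scheduled 27%. No special measure applies. → 27%.
Line C: prepared meat product → 17.01; in airtight containers → 17.01.02; with no added sugar → 17.01.02.02. Scheduled 12%. Selvast agreement on 17.01.02: CTH met → 6% available; preferential 6%. → 6%.
Sum: 18% + 27% + 6% = 51%.

51%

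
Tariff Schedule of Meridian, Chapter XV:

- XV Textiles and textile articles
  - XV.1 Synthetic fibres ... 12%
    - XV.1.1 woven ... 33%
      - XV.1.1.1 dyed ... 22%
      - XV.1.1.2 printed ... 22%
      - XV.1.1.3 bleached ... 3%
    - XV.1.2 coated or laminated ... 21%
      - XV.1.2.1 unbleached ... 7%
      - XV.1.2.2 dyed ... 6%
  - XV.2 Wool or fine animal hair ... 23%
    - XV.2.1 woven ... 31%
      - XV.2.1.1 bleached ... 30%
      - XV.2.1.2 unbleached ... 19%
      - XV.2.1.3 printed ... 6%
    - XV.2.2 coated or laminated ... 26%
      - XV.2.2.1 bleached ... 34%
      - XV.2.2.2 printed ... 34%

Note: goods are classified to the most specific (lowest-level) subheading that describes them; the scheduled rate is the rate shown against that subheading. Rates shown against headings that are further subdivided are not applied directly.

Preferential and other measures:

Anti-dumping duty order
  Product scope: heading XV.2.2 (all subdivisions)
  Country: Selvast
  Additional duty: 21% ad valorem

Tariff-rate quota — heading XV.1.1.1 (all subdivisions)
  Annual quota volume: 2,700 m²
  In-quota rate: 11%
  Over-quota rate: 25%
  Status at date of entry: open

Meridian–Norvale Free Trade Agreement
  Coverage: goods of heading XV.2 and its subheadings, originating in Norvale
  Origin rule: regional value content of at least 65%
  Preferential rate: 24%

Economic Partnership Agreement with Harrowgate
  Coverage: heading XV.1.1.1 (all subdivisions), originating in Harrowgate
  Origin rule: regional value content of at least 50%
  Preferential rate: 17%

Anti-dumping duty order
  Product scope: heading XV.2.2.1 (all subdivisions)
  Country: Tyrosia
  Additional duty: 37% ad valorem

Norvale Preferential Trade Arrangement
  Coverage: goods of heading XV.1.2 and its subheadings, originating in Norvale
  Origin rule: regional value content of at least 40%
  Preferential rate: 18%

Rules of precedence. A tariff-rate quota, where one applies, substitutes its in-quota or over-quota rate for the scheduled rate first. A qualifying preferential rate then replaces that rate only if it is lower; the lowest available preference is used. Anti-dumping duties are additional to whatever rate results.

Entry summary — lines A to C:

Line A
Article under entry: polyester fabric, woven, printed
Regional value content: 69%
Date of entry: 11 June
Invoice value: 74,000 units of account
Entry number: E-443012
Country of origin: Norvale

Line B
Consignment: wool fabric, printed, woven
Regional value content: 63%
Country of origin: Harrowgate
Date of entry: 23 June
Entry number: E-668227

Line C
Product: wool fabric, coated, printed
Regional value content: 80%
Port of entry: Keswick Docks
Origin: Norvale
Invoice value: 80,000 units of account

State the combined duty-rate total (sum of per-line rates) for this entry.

52%

Line A: polyester → XV.1; woven → XV.1.1; printed → XV.1.1.2. Scheduled 22%. Norvale agreement on XV.2: XV.1.1.2 not covered; Norvale agreement on XV.1.2: XV.1.1.2 not covered. → 22%.
Line B: wool → XV.2; woven → XV.2.1; printed → XV.2.1.3. Scheduled 6%. Harrowgate agreement on XV.1.1.1: XV.2.1.3 not covered. → 6%.
Line C: wool → XV.2; coated → XV.2.2; printed → XV.2.2.2. Scheduled 34%. Norvale agreement on XV.2: RVC ≥ 65% → 24% available; Norvale agreement on XV.1.2: XV.2.2.2 not covered; preferential 24%. → 24%.
Sum: 22% + 6% + 24% = 52%.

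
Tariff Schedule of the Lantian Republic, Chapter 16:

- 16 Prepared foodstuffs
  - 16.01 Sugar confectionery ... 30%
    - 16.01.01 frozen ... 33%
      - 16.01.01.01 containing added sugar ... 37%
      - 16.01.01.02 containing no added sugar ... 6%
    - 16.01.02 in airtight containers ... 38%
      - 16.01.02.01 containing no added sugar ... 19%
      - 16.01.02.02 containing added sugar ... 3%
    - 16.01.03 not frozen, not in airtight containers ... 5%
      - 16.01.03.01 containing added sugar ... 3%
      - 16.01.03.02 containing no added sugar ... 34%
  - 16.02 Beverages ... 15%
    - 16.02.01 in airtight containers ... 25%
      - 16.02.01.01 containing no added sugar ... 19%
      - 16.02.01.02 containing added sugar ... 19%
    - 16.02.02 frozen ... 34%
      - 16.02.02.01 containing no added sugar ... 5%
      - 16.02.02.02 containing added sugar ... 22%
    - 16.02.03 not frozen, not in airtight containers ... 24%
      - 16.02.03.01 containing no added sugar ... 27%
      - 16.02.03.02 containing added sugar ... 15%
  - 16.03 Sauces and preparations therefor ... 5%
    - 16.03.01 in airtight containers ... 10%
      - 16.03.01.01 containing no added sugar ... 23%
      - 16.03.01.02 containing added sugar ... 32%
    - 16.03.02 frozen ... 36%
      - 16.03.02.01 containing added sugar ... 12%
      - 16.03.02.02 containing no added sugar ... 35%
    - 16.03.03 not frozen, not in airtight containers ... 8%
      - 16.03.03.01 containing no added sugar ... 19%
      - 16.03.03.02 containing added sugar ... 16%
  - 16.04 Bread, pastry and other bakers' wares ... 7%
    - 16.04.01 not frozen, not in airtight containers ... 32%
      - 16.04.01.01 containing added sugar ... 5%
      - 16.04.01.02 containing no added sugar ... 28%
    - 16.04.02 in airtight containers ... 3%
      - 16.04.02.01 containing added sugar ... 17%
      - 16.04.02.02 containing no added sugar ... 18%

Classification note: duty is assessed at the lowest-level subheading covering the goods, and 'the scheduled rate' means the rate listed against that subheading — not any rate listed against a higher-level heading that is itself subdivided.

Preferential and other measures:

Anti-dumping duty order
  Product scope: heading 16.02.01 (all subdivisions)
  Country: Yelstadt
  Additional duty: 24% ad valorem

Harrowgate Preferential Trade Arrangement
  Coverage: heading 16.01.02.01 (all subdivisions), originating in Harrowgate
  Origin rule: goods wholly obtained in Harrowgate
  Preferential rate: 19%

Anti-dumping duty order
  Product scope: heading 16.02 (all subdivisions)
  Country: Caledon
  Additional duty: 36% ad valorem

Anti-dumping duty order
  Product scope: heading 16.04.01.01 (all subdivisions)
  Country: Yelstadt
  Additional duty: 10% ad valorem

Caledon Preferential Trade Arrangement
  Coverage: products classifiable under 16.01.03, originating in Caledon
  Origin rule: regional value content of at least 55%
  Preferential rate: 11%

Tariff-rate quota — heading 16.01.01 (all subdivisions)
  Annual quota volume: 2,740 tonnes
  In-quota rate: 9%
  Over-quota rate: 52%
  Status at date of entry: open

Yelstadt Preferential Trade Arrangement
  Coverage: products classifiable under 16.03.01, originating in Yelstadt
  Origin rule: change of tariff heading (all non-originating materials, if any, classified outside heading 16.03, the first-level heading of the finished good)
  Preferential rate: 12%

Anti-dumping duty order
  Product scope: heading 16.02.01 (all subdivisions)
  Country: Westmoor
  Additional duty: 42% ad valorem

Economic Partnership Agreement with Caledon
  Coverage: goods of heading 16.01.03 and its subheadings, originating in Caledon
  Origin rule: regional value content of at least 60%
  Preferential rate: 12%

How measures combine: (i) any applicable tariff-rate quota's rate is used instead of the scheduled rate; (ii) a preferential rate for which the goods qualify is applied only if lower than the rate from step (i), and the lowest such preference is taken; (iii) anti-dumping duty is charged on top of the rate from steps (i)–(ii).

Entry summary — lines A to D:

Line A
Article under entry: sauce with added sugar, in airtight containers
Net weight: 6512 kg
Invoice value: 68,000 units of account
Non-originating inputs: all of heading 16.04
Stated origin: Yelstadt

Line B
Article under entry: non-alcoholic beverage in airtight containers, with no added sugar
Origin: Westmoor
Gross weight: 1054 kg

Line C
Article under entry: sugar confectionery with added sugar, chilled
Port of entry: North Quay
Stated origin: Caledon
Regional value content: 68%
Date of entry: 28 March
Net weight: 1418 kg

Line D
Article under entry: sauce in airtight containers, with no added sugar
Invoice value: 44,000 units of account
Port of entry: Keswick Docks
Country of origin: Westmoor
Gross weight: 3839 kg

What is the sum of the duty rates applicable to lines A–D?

Line A: sauce → 16.03; in airtight containers → 16.03.01; with added sugar → 16.03.01.02. Scheduled 32%. Yelstadt agreement on 16.03.01: CTH met → 12% available; preferential 12%. → 12%.
Line B: non-alcoholic beverage → 16.02; in airtight containers → 16.02.01; with no added sugar → 16.02.01.01. Scheduled 19%. anti-dumping (Westmoor, 16.02.01): +42%; total 19% + 42% = 61%. → 61%.
Line C: sugar confectionery → 16.01; chilled → 16.01.03; with added sugar → 16.01.03.01. Scheduled 3%. Caledon agreement on 16.01.03: RVC ≥ 55% → 11% available; Caledon agreement on 16.01.03: RVC ≥ 60% → 12% available; preference 11% not lower than 3% → no reduction. → 3%.
Line D: sauce → 16.03; in airtight containers → 16.03.01; with no added sugar → 16.03.01.01. Scheduled 23%. No special measure applies. → 23%.
Sum: 12% + 61% + 3% + 23% = 99%.

99%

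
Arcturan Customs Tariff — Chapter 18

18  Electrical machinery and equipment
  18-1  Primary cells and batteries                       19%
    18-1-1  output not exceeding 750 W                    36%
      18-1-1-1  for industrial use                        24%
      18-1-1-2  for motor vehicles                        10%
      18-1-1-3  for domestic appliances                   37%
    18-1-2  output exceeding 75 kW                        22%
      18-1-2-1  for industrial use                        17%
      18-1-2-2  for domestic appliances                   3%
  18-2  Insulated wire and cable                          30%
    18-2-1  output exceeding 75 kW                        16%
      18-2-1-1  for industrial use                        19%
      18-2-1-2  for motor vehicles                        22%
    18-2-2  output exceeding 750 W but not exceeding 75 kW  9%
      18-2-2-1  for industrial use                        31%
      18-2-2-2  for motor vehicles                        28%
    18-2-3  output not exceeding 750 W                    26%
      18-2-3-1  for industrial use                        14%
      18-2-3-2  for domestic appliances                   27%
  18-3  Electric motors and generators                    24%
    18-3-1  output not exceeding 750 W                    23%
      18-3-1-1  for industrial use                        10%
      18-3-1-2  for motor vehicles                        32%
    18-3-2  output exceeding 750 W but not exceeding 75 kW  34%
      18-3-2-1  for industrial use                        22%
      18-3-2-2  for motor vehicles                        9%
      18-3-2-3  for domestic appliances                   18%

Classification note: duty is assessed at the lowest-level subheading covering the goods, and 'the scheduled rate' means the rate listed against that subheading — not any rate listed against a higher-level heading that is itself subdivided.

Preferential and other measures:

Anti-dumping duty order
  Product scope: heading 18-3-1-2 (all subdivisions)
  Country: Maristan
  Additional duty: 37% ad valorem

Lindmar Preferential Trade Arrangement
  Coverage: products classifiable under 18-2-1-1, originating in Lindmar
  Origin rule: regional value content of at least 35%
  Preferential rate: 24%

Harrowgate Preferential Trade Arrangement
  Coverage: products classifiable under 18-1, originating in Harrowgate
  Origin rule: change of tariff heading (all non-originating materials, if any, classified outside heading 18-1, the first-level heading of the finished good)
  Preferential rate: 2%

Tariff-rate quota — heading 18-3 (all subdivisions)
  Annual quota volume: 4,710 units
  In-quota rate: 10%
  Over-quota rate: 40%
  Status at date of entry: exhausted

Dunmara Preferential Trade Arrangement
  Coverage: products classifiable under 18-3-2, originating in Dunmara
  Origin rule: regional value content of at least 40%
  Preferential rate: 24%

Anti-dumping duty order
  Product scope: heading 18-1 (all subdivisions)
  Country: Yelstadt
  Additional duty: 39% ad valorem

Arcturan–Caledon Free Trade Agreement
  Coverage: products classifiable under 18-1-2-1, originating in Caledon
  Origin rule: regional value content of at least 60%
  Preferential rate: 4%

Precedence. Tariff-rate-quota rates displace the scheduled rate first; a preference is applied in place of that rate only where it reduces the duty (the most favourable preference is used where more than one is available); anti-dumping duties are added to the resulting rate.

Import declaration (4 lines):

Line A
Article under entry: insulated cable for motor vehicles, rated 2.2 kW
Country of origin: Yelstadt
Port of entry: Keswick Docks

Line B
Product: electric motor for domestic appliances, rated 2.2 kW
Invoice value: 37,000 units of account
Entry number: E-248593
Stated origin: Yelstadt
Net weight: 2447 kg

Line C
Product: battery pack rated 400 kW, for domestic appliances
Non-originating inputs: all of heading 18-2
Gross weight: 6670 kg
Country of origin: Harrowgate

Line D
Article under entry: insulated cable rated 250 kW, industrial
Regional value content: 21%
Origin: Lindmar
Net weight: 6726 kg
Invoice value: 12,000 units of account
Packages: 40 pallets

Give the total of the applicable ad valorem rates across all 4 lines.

Line A: insulated cable → 18-2; rated 2.2 kW → 18-2-2; for motor vehicles → 18-2-2-2. Scheduled 28%. No special measure applies. → 28%.
Line B: electric motor → 18-3; rated 2.2 kW → 18-3-2; for domestic appliances → 18-3-2-3. Scheduled 18%. quota on 18-3 exhausted → over-quota 40%. → 40%.
Line C: battery pack → 18-1; rated 400 kW → 18-1-2; for domestic appliances → 18-1-2-2. Scheduled 3%. Harrowgate agreement on 18-1: CTH met → 2% available; preferential 2%. → 2%.
Line D: insulated cable → 18-2; rated 250 kW → 18-2-1; industrial → 18-2-1-1. Scheduled 19%. Lindmar agreement on 18-2-1-1: RVC < 35%. → 19%.
Sum: 28% + 40% + 2% + 19% = 89%.

89%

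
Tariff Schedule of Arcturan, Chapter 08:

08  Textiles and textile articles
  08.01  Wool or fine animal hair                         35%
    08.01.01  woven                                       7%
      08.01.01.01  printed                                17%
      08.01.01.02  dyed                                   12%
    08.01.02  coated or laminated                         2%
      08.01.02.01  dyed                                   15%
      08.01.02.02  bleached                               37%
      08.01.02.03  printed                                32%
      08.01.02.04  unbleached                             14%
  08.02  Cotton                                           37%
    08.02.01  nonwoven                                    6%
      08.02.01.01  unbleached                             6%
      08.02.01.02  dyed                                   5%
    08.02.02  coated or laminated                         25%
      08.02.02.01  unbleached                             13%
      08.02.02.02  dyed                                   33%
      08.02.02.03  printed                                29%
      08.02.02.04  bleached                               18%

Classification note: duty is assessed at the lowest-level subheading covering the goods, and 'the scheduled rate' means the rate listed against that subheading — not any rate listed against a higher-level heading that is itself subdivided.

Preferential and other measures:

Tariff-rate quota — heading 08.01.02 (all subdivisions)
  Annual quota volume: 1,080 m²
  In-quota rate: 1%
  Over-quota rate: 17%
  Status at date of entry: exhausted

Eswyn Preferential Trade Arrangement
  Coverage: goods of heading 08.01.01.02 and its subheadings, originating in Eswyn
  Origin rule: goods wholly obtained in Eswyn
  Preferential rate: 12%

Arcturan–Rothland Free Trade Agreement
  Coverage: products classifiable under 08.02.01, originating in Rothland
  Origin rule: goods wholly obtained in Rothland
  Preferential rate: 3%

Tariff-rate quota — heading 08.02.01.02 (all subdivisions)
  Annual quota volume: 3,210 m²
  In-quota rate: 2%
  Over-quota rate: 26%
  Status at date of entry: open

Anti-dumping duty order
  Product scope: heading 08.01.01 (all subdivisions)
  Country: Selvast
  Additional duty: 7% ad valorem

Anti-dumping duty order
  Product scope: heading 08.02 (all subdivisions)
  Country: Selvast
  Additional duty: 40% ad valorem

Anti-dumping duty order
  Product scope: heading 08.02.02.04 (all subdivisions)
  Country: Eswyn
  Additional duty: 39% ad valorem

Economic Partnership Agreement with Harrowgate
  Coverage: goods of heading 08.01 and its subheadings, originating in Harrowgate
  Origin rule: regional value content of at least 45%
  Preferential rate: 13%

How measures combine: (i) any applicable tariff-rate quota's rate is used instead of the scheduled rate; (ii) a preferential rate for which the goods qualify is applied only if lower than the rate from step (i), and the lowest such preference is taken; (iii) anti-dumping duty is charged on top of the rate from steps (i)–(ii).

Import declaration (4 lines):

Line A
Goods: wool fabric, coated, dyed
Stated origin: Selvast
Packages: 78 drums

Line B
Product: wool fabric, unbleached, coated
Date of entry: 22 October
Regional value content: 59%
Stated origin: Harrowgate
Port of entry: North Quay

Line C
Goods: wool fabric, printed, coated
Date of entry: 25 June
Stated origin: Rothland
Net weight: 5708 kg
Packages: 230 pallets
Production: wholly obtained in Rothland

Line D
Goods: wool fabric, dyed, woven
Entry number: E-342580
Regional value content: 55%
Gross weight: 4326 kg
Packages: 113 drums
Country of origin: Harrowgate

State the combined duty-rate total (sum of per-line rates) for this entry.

Line A: wool → 08.01; coated → 08.01.02; dyed → 08.01.02.01. Scheduled 15%. quota on 08.01.02 exhausted → over-quota 17%. → 17%.
Line B: wool → 08.01; coated → 08.01.02; unbleached → 08.01.02.04. Scheduled 14%. quota on 08.01.02 exhausted → over-quota 17%; Harrowgate agreement on 08.01: RVC ≥ 45% → 13% available; preferential 13%. → 13%.
Line C: wool → 08.01; coated → 08.01.02; printed → 08.01.02.03. Scheduled 32%. quota on 08.01.02 exhausted → over-quota 17%; Rothland agreement on 08.02.01: 08.01.02.03 not covered. → 17%.
Line D: wool → 08.01; woven → 08.01.01; dyed → 08.01.01.02. Scheduled 12%. Harrowgate agreement on 08.01: RVC ≥ 45% → 13% available; preference 13% not lower than 12% → no reduction. → 12%.
Sum: 17% + 13% + 17% + 12% = 59%.

59%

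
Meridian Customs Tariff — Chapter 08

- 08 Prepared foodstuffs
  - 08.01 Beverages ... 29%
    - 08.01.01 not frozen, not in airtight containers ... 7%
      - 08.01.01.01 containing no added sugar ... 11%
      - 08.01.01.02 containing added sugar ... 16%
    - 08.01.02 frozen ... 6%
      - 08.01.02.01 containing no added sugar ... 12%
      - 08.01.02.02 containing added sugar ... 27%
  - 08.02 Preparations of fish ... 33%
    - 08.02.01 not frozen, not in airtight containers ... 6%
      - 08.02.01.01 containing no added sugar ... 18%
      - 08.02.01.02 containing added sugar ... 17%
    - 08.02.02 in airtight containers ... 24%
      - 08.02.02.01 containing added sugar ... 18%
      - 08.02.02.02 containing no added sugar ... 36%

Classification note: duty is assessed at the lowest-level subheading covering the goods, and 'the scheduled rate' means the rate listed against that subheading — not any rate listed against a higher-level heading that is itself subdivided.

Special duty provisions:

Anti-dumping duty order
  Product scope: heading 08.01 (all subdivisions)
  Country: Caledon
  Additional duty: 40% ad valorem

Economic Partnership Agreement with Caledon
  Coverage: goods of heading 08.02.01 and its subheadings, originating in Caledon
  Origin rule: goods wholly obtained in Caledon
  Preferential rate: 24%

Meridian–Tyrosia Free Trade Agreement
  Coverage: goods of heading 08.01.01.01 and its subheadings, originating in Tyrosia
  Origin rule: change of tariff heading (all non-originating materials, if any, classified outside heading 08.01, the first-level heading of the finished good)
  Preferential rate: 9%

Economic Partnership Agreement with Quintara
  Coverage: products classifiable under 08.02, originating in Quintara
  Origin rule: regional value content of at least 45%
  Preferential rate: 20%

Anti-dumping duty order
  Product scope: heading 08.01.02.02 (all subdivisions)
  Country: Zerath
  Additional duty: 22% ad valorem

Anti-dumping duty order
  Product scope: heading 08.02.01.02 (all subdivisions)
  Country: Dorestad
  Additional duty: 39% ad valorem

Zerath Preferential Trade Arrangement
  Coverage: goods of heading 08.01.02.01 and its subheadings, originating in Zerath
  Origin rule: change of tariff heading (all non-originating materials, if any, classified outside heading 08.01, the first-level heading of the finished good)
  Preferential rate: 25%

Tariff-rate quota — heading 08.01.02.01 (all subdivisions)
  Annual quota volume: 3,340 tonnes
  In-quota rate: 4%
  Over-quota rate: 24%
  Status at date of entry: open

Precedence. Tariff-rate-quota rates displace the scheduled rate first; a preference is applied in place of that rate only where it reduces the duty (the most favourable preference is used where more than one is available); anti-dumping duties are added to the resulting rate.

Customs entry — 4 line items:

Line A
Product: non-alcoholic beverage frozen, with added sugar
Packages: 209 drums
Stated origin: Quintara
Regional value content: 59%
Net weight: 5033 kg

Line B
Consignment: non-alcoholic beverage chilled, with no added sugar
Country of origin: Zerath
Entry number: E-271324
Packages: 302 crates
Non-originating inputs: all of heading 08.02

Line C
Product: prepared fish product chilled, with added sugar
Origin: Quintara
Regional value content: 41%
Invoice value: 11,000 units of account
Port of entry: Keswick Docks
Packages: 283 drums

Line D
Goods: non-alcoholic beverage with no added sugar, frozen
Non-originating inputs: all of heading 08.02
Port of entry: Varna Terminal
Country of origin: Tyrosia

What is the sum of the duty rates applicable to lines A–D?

Line A: non-alcoholic beverage → 08.01; frozen → 08.01.02; with added sugar → 08.01.02.02. Scheduled 27%. Quintara agreement on 08.02: 08.01.02.02 not covered. → 27%.
Line B: non-alcoholic beverage → 08.01; chilled → 08.01.01; with no added sugar → 08.01.01.01. Scheduled 11%. Zerath agreement on 08.01.02.01: 08.01.01.01 not covered. → 11%.
Line C: prepared fish product → 08.02; chilled → 08.02.01; with added sugar → 08.02.01.02. Scheduled 17%. Quintara agreement on 08.02: RVC < 45%. → 17%.
Line D: non-alcoholic beverage → 08.01; frozen → 08.01.02; with no added sugar → 08.01.02.01. Scheduled 12%. quota on 08.01.02.01 open → in-quota 4%; Tyrosia agreement on 08.01.01.01: 08.01.02.01 not covered. → 4%.
Sum: 27% + 11% + 17% + 4% = 59%.

59%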